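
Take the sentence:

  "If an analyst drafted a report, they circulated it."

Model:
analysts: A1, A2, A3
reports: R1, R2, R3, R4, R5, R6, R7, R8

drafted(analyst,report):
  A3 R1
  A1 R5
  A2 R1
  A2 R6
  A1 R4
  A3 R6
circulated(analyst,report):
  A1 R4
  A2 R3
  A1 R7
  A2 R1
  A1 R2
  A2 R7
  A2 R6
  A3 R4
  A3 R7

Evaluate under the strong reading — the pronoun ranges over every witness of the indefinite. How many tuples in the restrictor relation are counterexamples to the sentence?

3

"it" takes "a report" as antecedent — a donkey pronoun bound across the clause boundary.
Strong reading: for every (a,r) with drafted(a,r), circulated(a,r).
Restrictor pairs: (A1,R4) ✓  (A1,R5) ✗  (A2,R1) ✓  (A2,R6) ✓  (A3,R1) ✗  (A3,R6) ✗
Counterexamples (restrictor pairs failing the scope): 3.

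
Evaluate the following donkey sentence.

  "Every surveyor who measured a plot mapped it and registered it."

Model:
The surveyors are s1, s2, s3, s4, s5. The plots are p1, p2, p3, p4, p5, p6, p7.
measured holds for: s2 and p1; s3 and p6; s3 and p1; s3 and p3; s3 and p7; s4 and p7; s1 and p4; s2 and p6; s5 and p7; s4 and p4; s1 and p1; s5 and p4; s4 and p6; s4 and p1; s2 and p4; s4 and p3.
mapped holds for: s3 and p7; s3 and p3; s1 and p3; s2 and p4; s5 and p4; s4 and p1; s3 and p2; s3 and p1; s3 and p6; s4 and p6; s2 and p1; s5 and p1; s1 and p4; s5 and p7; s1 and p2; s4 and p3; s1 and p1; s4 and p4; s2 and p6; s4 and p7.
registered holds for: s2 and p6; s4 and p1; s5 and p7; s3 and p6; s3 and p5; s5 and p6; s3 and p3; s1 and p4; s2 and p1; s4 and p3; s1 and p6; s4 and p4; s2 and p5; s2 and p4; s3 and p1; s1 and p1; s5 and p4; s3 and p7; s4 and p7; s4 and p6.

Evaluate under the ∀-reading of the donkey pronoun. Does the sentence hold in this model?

"it" takes "a plot" as antecedent — a donkey pronoun bound across the clause boundary.
Strong reading: for every (s,p) with measured(s,p), mapped(s,p) ∧ registered(s,p).
Restrictor pairs: (s1,p1) ✓  (s1,p4) ✓  (s2,p1) ✓  (s2,p4) ✓  (s2,p6) ✓  (s3,p1) ✓  (s3,p3) ✓  (s3,p6) ✓  (s3,p7) ✓  (s4,p1) ✓  (s4,p3) ✓  (s4,p4) ✓  (s4,p6) ✓  (s4,p7) ✓  (s5,p4) ✓  (s5,p7) ✓
Every restrictor pair satisfies the scope.

True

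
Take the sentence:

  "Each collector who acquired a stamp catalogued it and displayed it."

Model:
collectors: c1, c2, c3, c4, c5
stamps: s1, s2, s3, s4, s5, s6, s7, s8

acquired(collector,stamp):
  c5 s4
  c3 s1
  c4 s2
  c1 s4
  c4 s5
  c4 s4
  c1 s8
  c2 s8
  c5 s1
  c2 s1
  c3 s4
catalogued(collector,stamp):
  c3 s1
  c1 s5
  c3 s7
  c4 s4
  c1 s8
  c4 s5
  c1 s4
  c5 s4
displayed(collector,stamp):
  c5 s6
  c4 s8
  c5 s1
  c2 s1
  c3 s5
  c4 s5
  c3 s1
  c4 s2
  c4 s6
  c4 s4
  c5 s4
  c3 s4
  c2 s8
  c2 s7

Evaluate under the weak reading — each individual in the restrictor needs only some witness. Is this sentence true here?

"it" takes "a stamp" as antecedent — a donkey pronoun bound across the clause boundary.
Weak reading: every collector c with some acquired-stamp has at least one acquired-stamp s such that catalogued(c,s) ∧ displayed(c,s).
Per collector: c1:✗  c2:✗  c3:✓  c4:✓  c5:✓
c1 has no witness among its acquired-stamps.

False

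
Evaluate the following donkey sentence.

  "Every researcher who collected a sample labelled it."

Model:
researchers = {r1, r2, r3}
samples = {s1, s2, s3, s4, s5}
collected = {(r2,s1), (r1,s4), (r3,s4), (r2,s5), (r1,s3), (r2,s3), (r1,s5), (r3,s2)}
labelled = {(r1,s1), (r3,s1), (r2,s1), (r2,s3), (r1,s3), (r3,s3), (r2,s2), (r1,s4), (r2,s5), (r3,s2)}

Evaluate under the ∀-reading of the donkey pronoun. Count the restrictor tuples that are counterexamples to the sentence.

"it" takes "a sample" as antecedent — a donkey pronoun bound across the clause boundary.
Strong reading: for every (r,s) with collected(r,s), labelled(r,s).
Restrictor pairs: (r1,s3) ✓  (r1,s4) ✓  (r1,s5) ✗  (r2,s1) ✓  (r2,s3) ✓  (r2,s5) ✓  (r3,s2) ✓  (r3,s4) ✗
Counterexamples (restrictor pairs failing the scope): 2.

2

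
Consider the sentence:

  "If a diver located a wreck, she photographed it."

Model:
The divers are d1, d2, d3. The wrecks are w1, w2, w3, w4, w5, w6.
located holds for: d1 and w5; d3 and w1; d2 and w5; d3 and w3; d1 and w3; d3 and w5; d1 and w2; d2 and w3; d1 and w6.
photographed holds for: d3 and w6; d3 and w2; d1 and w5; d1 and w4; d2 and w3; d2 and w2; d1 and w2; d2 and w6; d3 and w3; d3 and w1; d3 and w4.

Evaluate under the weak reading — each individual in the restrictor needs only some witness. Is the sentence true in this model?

"it" takes "a wreck" as antecedent — a donkey pronoun bound across the clause boundary.
Weak reading: every diver d with some located-wreck has at least one located-wreck w such that photographed(d,w).
Per diver: d1:✓  d2:✓  d3:✓
Every diver in the restrictor has a witness.

True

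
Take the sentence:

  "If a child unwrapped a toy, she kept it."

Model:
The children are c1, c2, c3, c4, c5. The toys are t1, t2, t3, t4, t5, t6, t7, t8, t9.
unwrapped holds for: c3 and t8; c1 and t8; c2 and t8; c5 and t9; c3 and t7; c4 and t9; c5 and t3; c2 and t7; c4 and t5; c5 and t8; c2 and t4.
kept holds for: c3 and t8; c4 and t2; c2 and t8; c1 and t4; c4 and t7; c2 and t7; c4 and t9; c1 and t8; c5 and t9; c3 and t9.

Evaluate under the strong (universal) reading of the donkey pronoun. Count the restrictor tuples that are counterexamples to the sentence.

"it" takes "a toy" as antecedent — a donkey pronoun bound across the clause boundary.
Strong reading: for every (c,t) with unwrapped(c,t), kept(c,t).
Restrictor pairs: (c1,t8) ✓  (c2,t4) ✗  (c2,t7) ✓  (c2,t8) ✓  (c3,t7) ✗  (c3,t8) ✓  (c4,t5) ✗  (c4,t9) ✓  (c5,t3) ✗  (c5,t8) ✗  (c5,t9) ✓
Counterexamples (restrictor pairs failing the scope): 5.

5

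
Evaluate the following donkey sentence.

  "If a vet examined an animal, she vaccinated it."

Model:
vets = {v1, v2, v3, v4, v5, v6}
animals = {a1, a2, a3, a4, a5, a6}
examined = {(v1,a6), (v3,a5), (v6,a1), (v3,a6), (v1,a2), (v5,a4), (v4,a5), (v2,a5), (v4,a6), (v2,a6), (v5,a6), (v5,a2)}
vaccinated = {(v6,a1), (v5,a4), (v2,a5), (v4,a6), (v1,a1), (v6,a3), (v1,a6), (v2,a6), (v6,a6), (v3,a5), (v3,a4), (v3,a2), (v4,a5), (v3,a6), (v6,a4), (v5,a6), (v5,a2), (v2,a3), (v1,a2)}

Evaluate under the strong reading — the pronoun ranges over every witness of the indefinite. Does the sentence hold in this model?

True

"it" takes "an animal" as antecedent — a donkey pronoun bound across the clause boundary.
Strong reading: for every (v,a) with examined(v,a), vaccinated(v,a).
Restrictor pairs: (v1,a2) ✓  (v1,a6) ✓  (v2,a5) ✓  (v2,a6) ✓  (v3,a5) ✓  (v3,a6) ✓  (v4,a5) ✓  (v4,a6) ✓  (v5,a2) ✓  (v5,a4) ✓  (v5,a6) ✓  (v6,a1) ✓
Every restrictor pair satisfies the scope.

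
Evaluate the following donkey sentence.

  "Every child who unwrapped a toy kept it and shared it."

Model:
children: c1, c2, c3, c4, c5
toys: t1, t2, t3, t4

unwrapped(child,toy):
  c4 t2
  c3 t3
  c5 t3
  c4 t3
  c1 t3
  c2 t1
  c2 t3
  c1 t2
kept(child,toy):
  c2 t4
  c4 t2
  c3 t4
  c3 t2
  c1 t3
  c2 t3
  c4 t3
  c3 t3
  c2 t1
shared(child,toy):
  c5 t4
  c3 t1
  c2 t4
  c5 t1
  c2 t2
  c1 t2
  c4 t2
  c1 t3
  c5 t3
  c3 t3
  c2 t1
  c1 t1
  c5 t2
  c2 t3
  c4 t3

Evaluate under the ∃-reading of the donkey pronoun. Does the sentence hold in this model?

False

"it" takes "a toy" as antecedent — a donkey pronoun bound across the clause boundary.
Weak reading: every child c with some unwrapped-toy has at least one unwrapped-toy t such that kept(c,t) ∧ shared(c,t).
Per child: c1:✓  c2:✓  c3:✓  c4:✓  c5:✗
c5 has no witness among its unwrapped-toys.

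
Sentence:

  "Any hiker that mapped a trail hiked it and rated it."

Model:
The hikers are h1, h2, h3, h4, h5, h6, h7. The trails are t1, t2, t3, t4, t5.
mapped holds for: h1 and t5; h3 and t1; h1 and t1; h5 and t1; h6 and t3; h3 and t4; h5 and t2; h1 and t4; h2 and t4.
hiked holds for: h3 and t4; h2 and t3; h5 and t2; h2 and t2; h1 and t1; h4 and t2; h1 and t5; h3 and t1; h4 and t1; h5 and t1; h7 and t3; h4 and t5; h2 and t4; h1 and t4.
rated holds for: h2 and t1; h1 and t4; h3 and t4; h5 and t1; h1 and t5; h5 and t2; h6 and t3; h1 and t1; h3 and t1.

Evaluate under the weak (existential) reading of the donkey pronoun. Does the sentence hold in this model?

False

"it" takes "a trail" as antecedent — a donkey pronoun bound across the clause boundary.
Weak reading: every hiker h with some mapped-trail has at least one mapped-trail t such that hiked(h,t) ∧ rated(h,t).
Per hiker: h1:✓  h2:✗  h3:✓  h5:✓  h6:✗
h2 has no witness among its mapped-trails.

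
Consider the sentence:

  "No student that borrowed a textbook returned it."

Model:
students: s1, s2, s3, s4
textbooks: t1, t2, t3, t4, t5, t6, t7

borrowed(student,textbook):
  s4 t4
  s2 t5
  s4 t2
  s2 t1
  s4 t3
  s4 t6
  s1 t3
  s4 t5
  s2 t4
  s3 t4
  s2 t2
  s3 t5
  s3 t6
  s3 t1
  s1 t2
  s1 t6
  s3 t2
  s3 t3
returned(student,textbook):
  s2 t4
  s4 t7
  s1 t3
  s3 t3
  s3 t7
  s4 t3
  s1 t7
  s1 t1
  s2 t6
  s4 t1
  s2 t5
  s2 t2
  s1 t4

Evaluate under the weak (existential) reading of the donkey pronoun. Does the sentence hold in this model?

False

"it" takes "a textbook" as antecedent — a donkey pronoun bound across the clause boundary.
Truth condition: for no (s,t) with borrowed(s,t) does returned(s,t) hold.
Restrictor pairs — does the scope hold? (s1,t2):fails  (s1,t3):holds  (s1,t6):fails  (s2,t1):fails  (s2,t2):holds  (s2,t4):holds  (s2,t5):holds  (s3,t1):fails  (s3,t2):fails  (s3,t3):holds  (s3,t4):fails  (s3,t5):fails  (s3,t6):fails  (s4,t2):fails  (s4,t3):holds  (s4,t4):fails  (s4,t5):fails  (s4,t6):fails
Scope holds for 6 pair(s), so the sentence is false.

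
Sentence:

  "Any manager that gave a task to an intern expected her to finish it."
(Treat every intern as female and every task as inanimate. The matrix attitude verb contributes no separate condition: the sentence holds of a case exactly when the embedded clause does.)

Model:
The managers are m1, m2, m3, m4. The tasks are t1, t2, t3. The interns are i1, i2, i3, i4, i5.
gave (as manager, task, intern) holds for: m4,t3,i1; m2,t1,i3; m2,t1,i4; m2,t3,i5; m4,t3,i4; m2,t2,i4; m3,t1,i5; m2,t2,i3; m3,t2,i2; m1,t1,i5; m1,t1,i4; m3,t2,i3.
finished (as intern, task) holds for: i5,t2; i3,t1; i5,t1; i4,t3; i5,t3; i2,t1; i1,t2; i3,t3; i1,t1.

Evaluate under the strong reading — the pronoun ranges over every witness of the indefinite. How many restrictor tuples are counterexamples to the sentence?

7

"her" takes "an intern" as antecedent and "it" takes "a task"; both are donkey pronouns co-varying with the restrictor.
Strong reading: for every (m,t,i) with gave(m,t,i), finished(i,t).
Restrictor triples: (m1,t1,i4)→finished(i4,t1) ✗  (m1,t1,i5)→finished(i5,t1) ✓  (m2,t1,i3)→finished(i3,t1) ✓  (m2,t1,i4)→finished(i4,t1) ✗  (m2,t2,i3)→finished(i3,t2) ✗  (m2,t2,i4)→finished(i4,t2) ✗  (m2,t3,i5)→finished(i5,t3) ✓  (m3,t1,i5)→finished(i5,t1) ✓  (m3,t2,i2)→finished(i2,t2) ✗  (m3,t2,i3)→finished(i3,t2) ✗  (m4,t3,i1)→finished(i1,t3) ✗  (m4,t3,i4)→finished(i4,t3) ✓
Counterexamples (restrictor triples failing the scope): 7.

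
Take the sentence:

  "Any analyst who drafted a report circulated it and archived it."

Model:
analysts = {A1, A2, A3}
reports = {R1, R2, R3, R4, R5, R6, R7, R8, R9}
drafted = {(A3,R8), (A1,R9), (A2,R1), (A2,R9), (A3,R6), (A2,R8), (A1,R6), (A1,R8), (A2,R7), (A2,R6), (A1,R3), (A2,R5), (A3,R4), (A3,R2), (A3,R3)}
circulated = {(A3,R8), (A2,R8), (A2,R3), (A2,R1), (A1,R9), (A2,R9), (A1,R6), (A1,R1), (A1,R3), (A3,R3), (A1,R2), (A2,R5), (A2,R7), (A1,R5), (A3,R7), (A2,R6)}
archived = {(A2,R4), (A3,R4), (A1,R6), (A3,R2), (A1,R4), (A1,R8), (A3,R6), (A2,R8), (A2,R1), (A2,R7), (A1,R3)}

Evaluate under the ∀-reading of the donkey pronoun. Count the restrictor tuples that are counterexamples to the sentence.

10

"it" takes "a report" as antecedent — a donkey pronoun bound across the clause boundary.
Strong reading: for every (a,r) with drafted(a,r), circulated(a,r) ∧ archived(a,r).
Restrictor pairs: (A1,R3) ✓  (A1,R6) ✓  (A1,R8) ✗  (A1,R9) ✗  (A2,R1) ✓  (A2,R5) ✗  (A2,R6) ✗  (A2,R7) ✓  (A2,R8) ✓  (A2,R9) ✗  (A3,R2) ✗  (A3,R3) ✗  (A3,R4) ✗  (A3,R6) ✗  (A3,R8) ✗
Counterexamples (restrictor pairs failing the scope): 10.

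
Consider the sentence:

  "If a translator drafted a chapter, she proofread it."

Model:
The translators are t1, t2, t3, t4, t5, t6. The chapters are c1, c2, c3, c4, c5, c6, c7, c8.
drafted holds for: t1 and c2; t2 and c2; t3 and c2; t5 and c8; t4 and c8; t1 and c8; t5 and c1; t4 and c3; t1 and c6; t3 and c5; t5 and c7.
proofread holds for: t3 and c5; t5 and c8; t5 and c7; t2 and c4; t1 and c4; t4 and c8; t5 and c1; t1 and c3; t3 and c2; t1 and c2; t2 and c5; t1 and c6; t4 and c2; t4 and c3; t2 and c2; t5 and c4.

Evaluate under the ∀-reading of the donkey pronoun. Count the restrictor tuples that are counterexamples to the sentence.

"it" takes "a chapter" as antecedent — a donkey pronoun bound across the clause boundary.
Strong reading: for every (t,c) with drafted(t,c), proofread(t,c).
Restrictor pairs: (t1,c2) ✓  (t1,c6) ✓  (t1,c8) ✗  (t2,c2) ✓  (t3,c2) ✓  (t3,c5) ✓  (t4,c3) ✓  (t4,c8) ✓  (t5,c1) ✓  (t5,c7) ✓  (t5,c8) ✓
Counterexamples (restrictor pairs failing the scope): 1.

1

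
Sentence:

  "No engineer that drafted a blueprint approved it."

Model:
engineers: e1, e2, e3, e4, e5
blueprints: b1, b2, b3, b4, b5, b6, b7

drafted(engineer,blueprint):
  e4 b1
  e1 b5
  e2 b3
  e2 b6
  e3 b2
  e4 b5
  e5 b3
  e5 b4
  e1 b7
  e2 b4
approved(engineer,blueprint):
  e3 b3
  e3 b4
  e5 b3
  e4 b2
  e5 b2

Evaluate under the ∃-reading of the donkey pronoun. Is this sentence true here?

False

"it" takes "a blueprint" as antecedent — a donkey pronoun bound across the clause boundary.
Truth condition: for no (e,b) with drafted(e,b) does approved(e,b) hold.
Restrictor pairs — does the scope hold? (e1,b5):fails  (e1,b7):fails  (e2,b3):fails  (e2,b4):fails  (e2,b6):fails  (e3,b2):fails  (e4,b1):fails  (e4,b5):fails  (e5,b3):holds  (e5,b4):fails
Scope holds for 1 pair(s), so the sentence is false.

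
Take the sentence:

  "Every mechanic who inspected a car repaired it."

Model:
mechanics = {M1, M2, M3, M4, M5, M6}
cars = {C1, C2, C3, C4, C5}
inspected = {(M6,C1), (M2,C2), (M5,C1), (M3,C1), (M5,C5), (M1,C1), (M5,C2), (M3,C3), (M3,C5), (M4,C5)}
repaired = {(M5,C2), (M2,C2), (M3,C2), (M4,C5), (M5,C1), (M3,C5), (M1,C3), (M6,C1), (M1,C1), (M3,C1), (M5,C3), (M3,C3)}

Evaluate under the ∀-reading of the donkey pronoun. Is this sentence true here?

False

"it" takes "a car" as antecedent — a donkey pronoun bound across the clause boundary.
Strong reading: for every (m,c) with inspected(m,c), repaired(m,c).
Restrictor pairs: (M1,C1) ✓  (M2,C2) ✓  (M3,C1) ✓  (M3,C3) ✓  (M3,C5) ✓  (M4,C5) ✓  (M5,C1) ✓  (M5,C2) ✓  (M5,C5) ✗  (M6,C1) ✓
Counterexample: (M5,C5) is in inspected but fails the scope.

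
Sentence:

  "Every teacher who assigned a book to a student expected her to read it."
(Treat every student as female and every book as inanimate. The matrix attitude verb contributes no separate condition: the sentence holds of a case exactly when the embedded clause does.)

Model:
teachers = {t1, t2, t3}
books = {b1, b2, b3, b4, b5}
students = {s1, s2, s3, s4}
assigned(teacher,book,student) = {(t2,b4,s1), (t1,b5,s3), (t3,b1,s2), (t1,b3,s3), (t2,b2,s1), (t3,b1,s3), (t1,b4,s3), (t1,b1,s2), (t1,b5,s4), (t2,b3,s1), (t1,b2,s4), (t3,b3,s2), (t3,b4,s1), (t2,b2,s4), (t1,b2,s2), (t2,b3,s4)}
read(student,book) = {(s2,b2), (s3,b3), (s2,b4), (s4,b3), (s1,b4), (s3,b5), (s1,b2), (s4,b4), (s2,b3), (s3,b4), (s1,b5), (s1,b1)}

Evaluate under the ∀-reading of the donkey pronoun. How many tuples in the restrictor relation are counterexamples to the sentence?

7

"her" takes "a student" as antecedent and "it" takes "a book"; both are donkey pronouns co-varying with the restrictor.
Strong reading: for every (t,b,s) with assigned(t,b,s), read(s,b).
Restrictor triples: (t1,b1,s2)→read(s2,b1) ✗  (t1,b2,s2)→read(s2,b2) ✓  (t1,b2,s4)→read(s4,b2) ✗  (t1,b3,s3)→read(s3,b3) ✓  (t1,b4,s3)→read(s3,b4) ✓  (t1,b5,s3)→read(s3,b5) ✓  (t1,b5,s4)→read(s4,b5) ✗  (t2,b2,s1)→read(s1,b2) ✓  (t2,b2,s4)→read(s4,b2) ✗  (t2,b3,s1)→read(s1,b3) ✗  (t2,b3,s4)→read(s4,b3) ✓  (t2,b4,s1)→read(s1,b4) ✓  (t3,b1,s2)→read(s2,b1) ✗  (t3,b1,s3)→read(s3,b1) ✗  (t3,b3,s2)→read(s2,b3) ✓  (t3,b4,s1)→read(s1,b4) ✓
Counterexamples (restrictor triples failing the scope): 7.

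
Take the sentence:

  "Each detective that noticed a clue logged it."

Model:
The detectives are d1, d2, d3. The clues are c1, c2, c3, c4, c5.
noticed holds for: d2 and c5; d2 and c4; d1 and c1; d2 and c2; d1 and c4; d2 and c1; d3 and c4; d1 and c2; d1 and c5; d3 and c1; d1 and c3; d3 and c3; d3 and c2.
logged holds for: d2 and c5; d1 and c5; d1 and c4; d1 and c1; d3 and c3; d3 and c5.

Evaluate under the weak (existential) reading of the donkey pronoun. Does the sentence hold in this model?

"it" takes "a clue" as antecedent — a donkey pronoun bound across the clause boundary.
Weak reading: every detective d with some noticed-clue has at least one noticed-clue c such that logged(d,c).
Per detective: d1:✓  d2:✓  d3:✓
Every detective in the restrictor has a witness.

True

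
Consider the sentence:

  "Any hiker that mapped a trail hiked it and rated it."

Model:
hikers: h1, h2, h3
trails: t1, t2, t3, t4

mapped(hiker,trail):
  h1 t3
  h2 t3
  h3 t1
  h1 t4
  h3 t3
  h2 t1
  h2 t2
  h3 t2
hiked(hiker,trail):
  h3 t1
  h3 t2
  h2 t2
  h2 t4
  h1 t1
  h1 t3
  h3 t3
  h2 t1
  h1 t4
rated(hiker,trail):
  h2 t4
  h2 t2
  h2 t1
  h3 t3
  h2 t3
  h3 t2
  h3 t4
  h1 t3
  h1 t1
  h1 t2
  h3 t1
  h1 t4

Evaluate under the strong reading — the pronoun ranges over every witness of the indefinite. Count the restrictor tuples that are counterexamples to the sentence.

"it" takes "a trail" as antecedent — a donkey pronoun bound across the clause boundary.
Strong reading: for every (h,t) with mapped(h,t), hiked(h,t) ∧ rated(h,t).
Restrictor pairs: (h1,t3) ✓  (h1,t4) ✓  (h2,t1) ✓  (h2,t2) ✓  (h2,t3) ✗  (h3,t1) ✓  (h3,t2) ✓  (h3,t3) ✓
Counterexamples (restrictor pairs failing the scope): 1.

1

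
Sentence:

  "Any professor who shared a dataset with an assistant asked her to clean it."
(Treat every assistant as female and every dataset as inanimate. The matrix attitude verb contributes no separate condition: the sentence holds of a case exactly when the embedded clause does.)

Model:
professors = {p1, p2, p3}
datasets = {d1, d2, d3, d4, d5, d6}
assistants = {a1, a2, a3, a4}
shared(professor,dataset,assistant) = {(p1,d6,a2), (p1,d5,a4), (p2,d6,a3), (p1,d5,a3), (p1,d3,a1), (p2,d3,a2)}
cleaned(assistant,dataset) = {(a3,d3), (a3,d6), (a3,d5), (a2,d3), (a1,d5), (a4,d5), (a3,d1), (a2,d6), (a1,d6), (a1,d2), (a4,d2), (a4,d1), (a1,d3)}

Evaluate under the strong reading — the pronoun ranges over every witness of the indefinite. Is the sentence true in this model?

True

"her" takes "an assistant" as antecedent and "it" takes "a dataset"; both are donkey pronouns co-varying with the restrictor.
Strong reading: for every (p,d,a) with shared(p,d,a), cleaned(a,d).
Restrictor triples: (p1,d3,a1)→cleaned(a1,d3) ✓  (p1,d5,a3)→cleaned(a3,d5) ✓  (p1,d5,a4)→cleaned(a4,d5) ✓  (p1,d6,a2)→cleaned(a2,d6) ✓  (p2,d3,a2)→cleaned(a2,d3) ✓  (p2,d6,a3)→cleaned(a3,d6) ✓
Every restrictor triple satisfies the scope.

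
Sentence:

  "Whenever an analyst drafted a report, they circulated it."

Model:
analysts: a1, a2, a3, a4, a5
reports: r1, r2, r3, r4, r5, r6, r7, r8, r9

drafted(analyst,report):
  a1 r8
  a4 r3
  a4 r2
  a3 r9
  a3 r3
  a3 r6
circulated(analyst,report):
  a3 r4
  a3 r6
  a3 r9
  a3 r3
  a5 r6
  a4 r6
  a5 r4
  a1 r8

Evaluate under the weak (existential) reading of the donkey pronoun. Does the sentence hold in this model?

"it" takes "a report" as antecedent — a donkey pronoun bound across the clause boundary.
Weak reading: every analyst a with some drafted-report has at least one drafted-report r such that circulated(a,r).
Per analyst: a1:✓  a3:✓  a4:✗
a4 has no witness among its drafted-reports.

False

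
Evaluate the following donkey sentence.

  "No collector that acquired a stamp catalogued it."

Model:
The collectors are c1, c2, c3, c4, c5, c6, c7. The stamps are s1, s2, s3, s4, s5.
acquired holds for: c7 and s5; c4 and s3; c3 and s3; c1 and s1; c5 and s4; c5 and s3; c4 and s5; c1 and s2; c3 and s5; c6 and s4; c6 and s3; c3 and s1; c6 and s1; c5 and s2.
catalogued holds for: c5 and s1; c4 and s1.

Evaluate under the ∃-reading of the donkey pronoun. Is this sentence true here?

"it" takes "a stamp" as antecedent — a donkey pronoun bound across the clause boundary.
Truth condition: for no (c,s) with acquired(c,s) does catalogued(c,s) hold.
Restrictor pairs — does the scope hold? (c1,s1):fails  (c1,s2):fails  (c3,s1):fails  (c3,s3):fails  (c3,s5):fails  (c4,s3):fails  (c4,s5):fails  (c5,s2):fails  (c5,s3):fails  (c5,s4):fails  (c6,s1):fails  (c6,s3):fails  (c6,s4):fails  (c7,s5):fails
Scope holds for no restrictor pair, so the sentence is true.

True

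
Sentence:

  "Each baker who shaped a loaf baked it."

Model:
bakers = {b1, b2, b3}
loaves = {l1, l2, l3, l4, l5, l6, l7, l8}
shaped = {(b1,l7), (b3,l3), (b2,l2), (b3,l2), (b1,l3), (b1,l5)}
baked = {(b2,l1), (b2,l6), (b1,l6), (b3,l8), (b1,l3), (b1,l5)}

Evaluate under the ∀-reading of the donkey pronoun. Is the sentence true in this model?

"it" takes "a loaf" as antecedent — a donkey pronoun bound across the clause boundary.
Strong reading: for every (b,l) with shaped(b,l), baked(b,l).
Restrictor pairs: (b1,l3) ✓  (b1,l5) ✓  (b1,l7) ✗  (b2,l2) ✗  (b3,l2) ✗  (b3,l3) ✗
Counterexample: (b1,l7) is in shaped but fails the scope.

False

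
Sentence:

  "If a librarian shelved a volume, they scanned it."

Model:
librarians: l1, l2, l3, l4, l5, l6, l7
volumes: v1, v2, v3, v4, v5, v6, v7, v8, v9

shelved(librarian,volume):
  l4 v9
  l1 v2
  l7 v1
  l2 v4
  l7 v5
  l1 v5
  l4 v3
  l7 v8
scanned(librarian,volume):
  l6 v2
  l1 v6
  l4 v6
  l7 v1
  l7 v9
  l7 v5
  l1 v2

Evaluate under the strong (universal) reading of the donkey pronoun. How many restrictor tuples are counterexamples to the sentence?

5

"it" takes "a volume" as antecedent — a donkey pronoun bound across the clause boundary.
Strong reading: for every (l,v) with shelved(l,v), scanned(l,v).
Restrictor pairs: (l1,v2) ✓  (l1,v5) ✗  (l2,v4) ✗  (l4,v3) ✗  (l4,v9) ✗  (l7,v1) ✓  (l7,v5) ✓  (l7,v8) ✗
Counterexamples (restrictor pairs failing the scope): 5.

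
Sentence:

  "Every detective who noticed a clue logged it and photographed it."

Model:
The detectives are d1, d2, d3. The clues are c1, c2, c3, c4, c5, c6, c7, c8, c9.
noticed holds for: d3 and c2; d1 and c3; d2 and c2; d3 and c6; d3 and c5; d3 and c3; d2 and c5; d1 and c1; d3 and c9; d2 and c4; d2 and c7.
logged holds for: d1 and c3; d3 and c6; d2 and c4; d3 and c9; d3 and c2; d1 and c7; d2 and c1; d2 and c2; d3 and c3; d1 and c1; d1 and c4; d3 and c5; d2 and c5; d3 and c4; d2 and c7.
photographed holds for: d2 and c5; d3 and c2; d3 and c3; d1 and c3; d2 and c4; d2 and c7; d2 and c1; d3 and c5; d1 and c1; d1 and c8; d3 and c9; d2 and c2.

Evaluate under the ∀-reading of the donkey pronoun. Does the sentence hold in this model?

"it" takes "a clue" as antecedent — a donkey pronoun bound across the clause boundary.
Strong reading: for every (d,c) with noticed(d,c), logged(d,c) ∧ photographed(d,c).
Restrictor pairs: (d1,c1) ✓  (d1,c3) ✓  (d2,c2) ✓  (d2,c4) ✓  (d2,c5) ✓  (d2,c7) ✓  (d3,c2) ✓  (d3,c3) ✓  (d3,c5) ✓  (d3,c6) ✗  (d3,c9) ✓
Counterexample: (d3,c6) is in noticed but fails the scope.

False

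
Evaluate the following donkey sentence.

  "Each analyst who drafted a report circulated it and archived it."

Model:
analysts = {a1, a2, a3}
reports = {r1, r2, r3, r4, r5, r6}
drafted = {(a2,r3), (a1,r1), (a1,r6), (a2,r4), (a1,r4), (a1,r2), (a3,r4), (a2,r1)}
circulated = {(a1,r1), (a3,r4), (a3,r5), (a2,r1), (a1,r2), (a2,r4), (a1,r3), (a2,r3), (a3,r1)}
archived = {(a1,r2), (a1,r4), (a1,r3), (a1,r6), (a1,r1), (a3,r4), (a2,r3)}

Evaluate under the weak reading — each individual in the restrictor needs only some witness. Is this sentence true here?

"it" takes "a report" as antecedent — a donkey pronoun bound across the clause boundary.
Weak reading: every analyst a with some drafted-report has at least one drafted-report r such that circulated(a,r) ∧ archived(a,r).
Per analyst: a1:✓  a2:✓  a3:✓
Every analyst in the restrictor has a witness.

True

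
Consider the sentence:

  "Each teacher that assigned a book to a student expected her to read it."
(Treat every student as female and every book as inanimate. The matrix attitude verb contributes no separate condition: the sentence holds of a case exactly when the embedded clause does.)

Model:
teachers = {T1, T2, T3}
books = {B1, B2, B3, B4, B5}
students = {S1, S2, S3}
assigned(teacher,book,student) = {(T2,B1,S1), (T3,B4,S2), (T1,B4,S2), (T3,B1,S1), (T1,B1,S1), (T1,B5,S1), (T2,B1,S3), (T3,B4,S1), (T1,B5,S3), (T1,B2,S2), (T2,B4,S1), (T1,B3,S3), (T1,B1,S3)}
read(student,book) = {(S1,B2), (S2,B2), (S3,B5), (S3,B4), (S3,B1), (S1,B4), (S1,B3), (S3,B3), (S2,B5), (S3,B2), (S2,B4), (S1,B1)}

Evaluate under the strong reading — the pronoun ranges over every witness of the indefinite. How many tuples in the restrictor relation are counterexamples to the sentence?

"her" takes "a student" as antecedent and "it" takes "a book"; both are donkey pronouns co-varying with the restrictor.
Strong reading: for every (t,b,s) with assigned(t,b,s), read(s,b).
Restrictor triples: (T1,B1,S1)→read(S1,B1) ✓  (T1,B1,S3)→read(S3,B1) ✓  (T1,B2,S2)→read(S2,B2) ✓  (T1,B3,S3)→read(S3,B3) ✓  (T1,B4,S2)→read(S2,B4) ✓  (T1,B5,S1)→read(S1,B5) ✗  (T1,B5,S3)→read(S3,B5) ✓  (T2,B1,S1)→read(S1,B1) ✓  (T2,B1,S3)→read(S3,B1) ✓  (T2,B4,S1)→read(S1,B4) ✓  (T3,B1,S1)→read(S1,B1) ✓  (T3,B4,S1)→read(S1,B4) ✓  (T3,B4,S2)→read(S2,B4) ✓
Counterexamples (restrictor triples failing the scope): 1.

1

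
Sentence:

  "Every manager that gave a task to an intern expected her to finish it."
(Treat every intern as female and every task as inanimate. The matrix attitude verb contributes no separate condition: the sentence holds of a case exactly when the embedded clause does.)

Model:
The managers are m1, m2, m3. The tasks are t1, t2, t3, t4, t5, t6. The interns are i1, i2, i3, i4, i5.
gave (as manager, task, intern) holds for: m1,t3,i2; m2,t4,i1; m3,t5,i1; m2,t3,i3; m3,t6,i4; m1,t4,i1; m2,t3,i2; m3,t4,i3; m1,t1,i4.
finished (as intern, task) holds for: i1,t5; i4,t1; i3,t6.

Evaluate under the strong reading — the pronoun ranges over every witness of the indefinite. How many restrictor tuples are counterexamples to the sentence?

7

"her" takes "an intern" as antecedent and "it" takes "a task"; both are donkey pronouns co-varying with the restrictor.
Strong reading: for every (m,t,i) with gave(m,t,i), finished(i,t).
Restrictor triples: (m1,t1,i4)→finished(i4,t1) ✓  (m1,t3,i2)→finished(i2,t3) ✗  (m1,t4,i1)→finished(i1,t4) ✗  (m2,t3,i2)→finished(i2,t3) ✗  (m2,t3,i3)→finished(i3,t3) ✗  (m2,t4,i1)→finished(i1,t4) ✗  (m3,t4,i3)→finished(i3,t4) ✗  (m3,t5,i1)→finished(i1,t5) ✓  (m3,t6,i4)→finished(i4,t6) ✗
Counterexamples (restrictor triples failing the scope): 7.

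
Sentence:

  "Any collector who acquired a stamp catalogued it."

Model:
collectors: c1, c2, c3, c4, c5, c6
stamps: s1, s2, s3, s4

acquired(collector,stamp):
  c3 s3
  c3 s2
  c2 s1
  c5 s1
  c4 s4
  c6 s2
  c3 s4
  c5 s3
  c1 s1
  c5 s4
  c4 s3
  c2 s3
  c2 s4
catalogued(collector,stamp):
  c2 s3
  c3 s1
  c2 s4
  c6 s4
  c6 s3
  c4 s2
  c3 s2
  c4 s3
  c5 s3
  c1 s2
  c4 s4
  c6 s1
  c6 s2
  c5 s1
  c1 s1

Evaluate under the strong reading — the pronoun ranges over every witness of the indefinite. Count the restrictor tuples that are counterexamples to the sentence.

4

"it" takes "a stamp" as antecedent — a donkey pronoun bound across the clause boundary.
Strong reading: for every (c,s) with acquired(c,s), catalogued(c,s).
Restrictor pairs: (c1,s1) ✓  (c2,s1) ✗  (c2,s3) ✓  (c2,s4) ✓  (c3,s2) ✓  (c3,s3) ✗  (c3,s4) ✗  (c4,s3) ✓  (c4,s4) ✓  (c5,s1) ✓  (c5,s3) ✓  (c5,s4) ✗  (c6,s2) ✓
Counterexamples (restrictor pairs failing the scope): 4.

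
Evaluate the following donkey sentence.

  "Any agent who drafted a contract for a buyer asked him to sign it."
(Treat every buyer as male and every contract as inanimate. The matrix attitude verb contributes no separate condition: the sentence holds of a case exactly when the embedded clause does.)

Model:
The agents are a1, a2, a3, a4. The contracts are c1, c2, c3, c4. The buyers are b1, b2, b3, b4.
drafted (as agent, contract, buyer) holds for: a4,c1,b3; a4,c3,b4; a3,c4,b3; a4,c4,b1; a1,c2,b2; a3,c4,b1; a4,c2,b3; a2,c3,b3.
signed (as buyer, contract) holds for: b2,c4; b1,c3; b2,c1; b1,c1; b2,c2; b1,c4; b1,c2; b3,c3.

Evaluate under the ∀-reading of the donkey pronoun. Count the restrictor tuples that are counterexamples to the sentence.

"him" takes "a buyer" as antecedent and "it" takes "a contract"; both are donkey pronouns co-varying with the restrictor.
Strong reading: for every (a,c,b) with drafted(a,c,b), signed(b,c).
Restrictor triples: (a1,c2,b2)→signed(b2,c2) ✓  (a2,c3,b3)→signed(b3,c3) ✓  (a3,c4,b1)→signed(b1,c4) ✓  (a3,c4,b3)→signed(b3,c4) ✗  (a4,c1,b3)→signed(b3,c1) ✗  (a4,c2,b3)→signed(b3,c2) ✗  (a4,c3,b4)→signed(b4,c3) ✗  (a4,c4,b1)→signed(b1,c4) ✓
Counterexamples (restrictor triples failing the scope): 4.

4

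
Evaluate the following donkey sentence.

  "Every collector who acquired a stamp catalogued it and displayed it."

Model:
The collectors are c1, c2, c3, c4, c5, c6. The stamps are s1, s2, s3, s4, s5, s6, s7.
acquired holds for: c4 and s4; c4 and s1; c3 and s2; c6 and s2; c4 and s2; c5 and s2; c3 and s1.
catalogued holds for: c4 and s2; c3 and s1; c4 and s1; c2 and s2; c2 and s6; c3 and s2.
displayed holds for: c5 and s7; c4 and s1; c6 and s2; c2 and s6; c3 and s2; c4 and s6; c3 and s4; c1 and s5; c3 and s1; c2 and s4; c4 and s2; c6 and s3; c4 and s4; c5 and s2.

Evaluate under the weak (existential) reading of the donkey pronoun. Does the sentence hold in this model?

"it" takes "a stamp" as antecedent — a donkey pronoun bound across the clause boundary.
Weak reading: every collector c with some acquired-stamp has at least one acquired-stamp s such that catalogued(c,s) ∧ displayed(c,s).
Per collector: c3:✓  c4:✓  c5:✗  c6:✗
c5 has no witness among its acquired-stamps.

False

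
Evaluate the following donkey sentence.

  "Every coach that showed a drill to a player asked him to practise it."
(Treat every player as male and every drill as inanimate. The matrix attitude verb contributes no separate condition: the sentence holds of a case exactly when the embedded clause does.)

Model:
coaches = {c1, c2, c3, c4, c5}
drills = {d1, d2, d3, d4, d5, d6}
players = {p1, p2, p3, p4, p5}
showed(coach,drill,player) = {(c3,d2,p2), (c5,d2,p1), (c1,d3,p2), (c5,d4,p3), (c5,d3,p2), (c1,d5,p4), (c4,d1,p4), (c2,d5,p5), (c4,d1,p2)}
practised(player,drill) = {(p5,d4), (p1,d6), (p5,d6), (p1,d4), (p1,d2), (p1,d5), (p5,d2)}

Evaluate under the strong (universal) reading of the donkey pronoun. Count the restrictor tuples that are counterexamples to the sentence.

8

"him" takes "a player" as antecedent and "it" takes "a drill"; both are donkey pronouns co-varying with the restrictor.
Strong reading: for every (c,d,p) with showed(c,d,p), practised(p,d).
Restrictor triples: (c1,d3,p2)→practised(p2,d3) ✗  (c1,d5,p4)→practised(p4,d5) ✗  (c2,d5,p5)→practised(p5,d5) ✗  (c3,d2,p2)→practised(p2,d2) ✗  (c4,d1,p2)→practised(p2,d1) ✗  (c4,d1,p4)→practised(p4,d1) ✗  (c5,d2,p1)→practised(p1,d2) ✓  (c5,d3,p2)→practised(p2,d3) ✗  (c5,d4,p3)→practised(p3,d4) ✗
Counterexamples (restrictor triples failing the scope): 8.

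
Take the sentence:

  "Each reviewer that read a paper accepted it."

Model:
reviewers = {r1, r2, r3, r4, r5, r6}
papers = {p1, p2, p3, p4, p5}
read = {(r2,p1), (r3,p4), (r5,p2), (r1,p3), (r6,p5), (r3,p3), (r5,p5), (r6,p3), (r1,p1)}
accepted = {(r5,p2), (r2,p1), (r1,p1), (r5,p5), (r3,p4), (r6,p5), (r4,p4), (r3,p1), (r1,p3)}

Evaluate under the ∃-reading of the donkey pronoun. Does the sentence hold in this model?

"it" takes "a paper" as antecedent — a donkey pronoun bound across the clause boundary.
Weak reading: every reviewer r with some read-paper has at least one read-paper p such that accepted(r,p).
Per reviewer: r1:✓  r2:✓  r3:✓  r5:✓  r6:✓
Every reviewer in the restrictor has a witness.

True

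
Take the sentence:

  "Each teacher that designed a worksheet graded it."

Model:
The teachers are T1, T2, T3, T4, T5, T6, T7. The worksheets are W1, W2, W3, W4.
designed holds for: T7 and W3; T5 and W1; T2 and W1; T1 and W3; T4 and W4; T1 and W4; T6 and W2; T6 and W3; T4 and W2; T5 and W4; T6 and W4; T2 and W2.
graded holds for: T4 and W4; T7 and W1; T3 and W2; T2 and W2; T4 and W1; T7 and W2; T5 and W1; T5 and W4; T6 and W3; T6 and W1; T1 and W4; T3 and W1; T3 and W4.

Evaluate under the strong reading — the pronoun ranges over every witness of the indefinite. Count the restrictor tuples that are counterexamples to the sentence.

6

"it" takes "a worksheet" as antecedent — a donkey pronoun bound across the clause boundary.
Strong reading: for every (t,w) with designed(t,w), graded(t,w).
Restrictor pairs: (T1,W3) ✗  (T1,W4) ✓  (T2,W1) ✗  (T2,W2) ✓  (T4,W2) ✗  (T4,W4) ✓  (T5,W1) ✓  (T5,W4) ✓  (T6,W2) ✗  (T6,W3) ✓  (T6,W4) ✗  (T7,W3) ✗
Counterexamples (restrictor pairs failing the scope): 6.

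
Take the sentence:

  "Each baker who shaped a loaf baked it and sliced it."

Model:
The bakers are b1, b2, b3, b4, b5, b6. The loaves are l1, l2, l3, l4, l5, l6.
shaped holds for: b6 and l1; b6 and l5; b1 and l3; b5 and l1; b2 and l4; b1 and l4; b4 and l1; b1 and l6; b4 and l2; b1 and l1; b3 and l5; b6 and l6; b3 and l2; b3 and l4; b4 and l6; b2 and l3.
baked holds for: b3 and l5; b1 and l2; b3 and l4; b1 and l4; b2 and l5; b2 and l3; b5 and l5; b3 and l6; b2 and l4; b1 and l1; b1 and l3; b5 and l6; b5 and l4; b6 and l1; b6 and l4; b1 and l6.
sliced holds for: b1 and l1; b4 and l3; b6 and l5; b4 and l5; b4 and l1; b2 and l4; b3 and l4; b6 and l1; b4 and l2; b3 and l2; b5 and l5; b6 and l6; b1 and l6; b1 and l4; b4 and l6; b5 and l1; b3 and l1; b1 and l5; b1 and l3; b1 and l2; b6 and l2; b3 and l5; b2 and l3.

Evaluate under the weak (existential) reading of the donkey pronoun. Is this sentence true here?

False

"it" takes "a loaf" as antecedent — a donkey pronoun bound across the clause boundary.
Weak reading: every baker b with some shaped-loaf has at least one shaped-loaf l such that baked(b,l) ∧ sliced(b,l).
Per baker: b1:✓  b2:✓  b3:✓  b4:✗  b5:✗  b6:✓
b4 has no witness among its shaped-loaves.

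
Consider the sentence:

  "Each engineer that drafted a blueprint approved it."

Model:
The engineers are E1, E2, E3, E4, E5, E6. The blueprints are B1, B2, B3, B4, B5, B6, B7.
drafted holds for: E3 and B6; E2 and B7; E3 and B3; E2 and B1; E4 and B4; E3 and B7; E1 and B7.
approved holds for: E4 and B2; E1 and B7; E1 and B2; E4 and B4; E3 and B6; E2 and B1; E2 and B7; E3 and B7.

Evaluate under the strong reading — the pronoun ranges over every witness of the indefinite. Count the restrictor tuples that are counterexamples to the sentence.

1

"it" takes "a blueprint" as antecedent — a donkey pronoun bound across the clause boundary.
Strong reading: for every (e,b) with drafted(e,b), approved(e,b).
Restrictor pairs: (E1,B7) ✓  (E2,B1) ✓  (E2,B7) ✓  (E3,B3) ✗  (E3,B6) ✓  (E3,B7) ✓  (E4,B4) ✓
Counterexamples (restrictor pairs failing the scope): 1.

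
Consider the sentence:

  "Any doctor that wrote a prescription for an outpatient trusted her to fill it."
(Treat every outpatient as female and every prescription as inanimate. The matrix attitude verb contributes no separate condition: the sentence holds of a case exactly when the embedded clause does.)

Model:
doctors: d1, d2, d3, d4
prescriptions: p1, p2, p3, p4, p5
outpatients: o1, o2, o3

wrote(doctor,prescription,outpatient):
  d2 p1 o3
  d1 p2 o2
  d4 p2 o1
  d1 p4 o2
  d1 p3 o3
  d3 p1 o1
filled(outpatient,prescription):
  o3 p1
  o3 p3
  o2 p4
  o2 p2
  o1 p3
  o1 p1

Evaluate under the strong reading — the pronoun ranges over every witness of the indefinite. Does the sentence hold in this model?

"her" takes "an outpatient" as antecedent and "it" takes "a prescription"; both are donkey pronouns co-varying with the restrictor.
Strong reading: for every (d,p,o) with wrote(d,p,o), filled(o,p).
Restrictor triples: (d1,p2,o2)→filled(o2,p2) ✓  (d1,p3,o3)→filled(o3,p3) ✓  (d1,p4,o2)→filled(o2,p4) ✓  (d2,p1,o3)→filled(o3,p1) ✓  (d3,p1,o1)→filled(o1,p1) ✓  (d4,p2,o1)→filled(o1,p2) ✗
Counterexample: (d4,p2,o1) — filled(o1,p2) does not hold.

False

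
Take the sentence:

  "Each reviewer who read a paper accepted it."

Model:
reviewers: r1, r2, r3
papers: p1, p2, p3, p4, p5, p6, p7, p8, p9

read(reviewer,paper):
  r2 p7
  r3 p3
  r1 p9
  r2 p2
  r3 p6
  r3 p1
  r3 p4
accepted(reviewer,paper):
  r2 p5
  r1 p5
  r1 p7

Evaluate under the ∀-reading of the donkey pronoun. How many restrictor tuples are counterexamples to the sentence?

"it" takes "a paper" as antecedent — a donkey pronoun bound across the clause boundary.
Strong reading: for every (r,p) with read(r,p), accepted(r,p).
Restrictor pairs: (r1,p9) ✗  (r2,p2) ✗  (r2,p7) ✗  (r3,p1) ✗  (r3,p3) ✗  (r3,p4) ✗  (r3,p6) ✗
Counterexamples (restrictor pairs failing the scope): 7.

7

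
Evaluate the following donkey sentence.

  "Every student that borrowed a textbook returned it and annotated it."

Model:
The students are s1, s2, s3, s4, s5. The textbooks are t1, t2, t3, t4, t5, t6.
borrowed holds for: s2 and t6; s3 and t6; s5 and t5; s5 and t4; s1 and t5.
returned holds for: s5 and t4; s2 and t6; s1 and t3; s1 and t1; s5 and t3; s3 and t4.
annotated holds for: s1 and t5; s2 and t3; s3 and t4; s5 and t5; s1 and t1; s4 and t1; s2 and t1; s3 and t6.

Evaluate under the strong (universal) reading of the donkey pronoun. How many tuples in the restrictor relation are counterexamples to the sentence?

5

"it" takes "a textbook" as antecedent — a donkey pronoun bound across the clause boundary.
Strong reading: for every (s,t) with borrowed(s,t), returned(s,t) ∧ annotated(s,t).
Restrictor pairs: (s1,t5) ✗  (s2,t6) ✗  (s3,t6) ✗  (s5,t4) ✗  (s5,t5) ✗
Counterexamples (restrictor pairs failing the scope): 5.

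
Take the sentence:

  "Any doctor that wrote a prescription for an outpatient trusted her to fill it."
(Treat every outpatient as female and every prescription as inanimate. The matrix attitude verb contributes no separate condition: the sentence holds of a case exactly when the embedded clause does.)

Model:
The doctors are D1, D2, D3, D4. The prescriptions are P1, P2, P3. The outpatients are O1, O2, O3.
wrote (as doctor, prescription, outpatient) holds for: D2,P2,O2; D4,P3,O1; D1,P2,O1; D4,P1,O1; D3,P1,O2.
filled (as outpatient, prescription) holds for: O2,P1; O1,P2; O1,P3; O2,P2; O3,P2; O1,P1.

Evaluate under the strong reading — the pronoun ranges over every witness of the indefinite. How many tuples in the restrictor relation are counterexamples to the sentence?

0

"her" takes "an outpatient" as antecedent and "it" takes "a prescription"; both are donkey pronouns co-varying with the restrictor.
Strong reading: for every (d,p,o) with wrote(d,p,o), filled(o,p).
Restrictor triples: (D1,P2,O1)→filled(O1,P2) ✓  (D2,P2,O2)→filled(O2,P2) ✓  (D3,P1,O2)→filled(O2,P1) ✓  (D4,P1,O1)→filled(O1,P1) ✓  (D4,P3,O1)→filled(O1,P3) ✓
Counterexamples (restrictor triples failing the scope): 0.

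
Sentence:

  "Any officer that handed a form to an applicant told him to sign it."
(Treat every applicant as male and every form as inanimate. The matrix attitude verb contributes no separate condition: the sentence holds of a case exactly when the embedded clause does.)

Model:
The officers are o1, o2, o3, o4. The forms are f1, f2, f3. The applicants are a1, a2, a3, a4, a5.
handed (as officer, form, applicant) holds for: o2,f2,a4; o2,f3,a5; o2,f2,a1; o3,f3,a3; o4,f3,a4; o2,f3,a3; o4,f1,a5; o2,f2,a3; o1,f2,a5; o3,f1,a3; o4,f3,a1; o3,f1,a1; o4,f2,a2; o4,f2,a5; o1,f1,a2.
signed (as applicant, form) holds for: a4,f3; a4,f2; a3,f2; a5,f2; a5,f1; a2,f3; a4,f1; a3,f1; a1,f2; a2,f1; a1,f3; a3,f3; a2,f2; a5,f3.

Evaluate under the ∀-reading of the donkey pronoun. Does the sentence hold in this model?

"him" takes "an applicant" as antecedent and "it" takes "a form"; both are donkey pronouns co-varying with the restrictor.
Strong reading: for every (o,f,a) with handed(o,f,a), signed(a,f).
Restrictor triples: (o1,f1,a2)→signed(a2,f1) ✓  (o1,f2,a5)→signed(a5,f2) ✓  (o2,f2,a1)→signed(a1,f2) ✓  (o2,f2,a3)→signed(a3,f2) ✓  (o2,f2,a4)→signed(a4,f2) ✓  (o2,f3,a3)→signed(a3,f3) ✓  (o2,f3,a5)→signed(a5,f3) ✓  (o3,f1,a1)→signed(a1,f1) ✗  (o3,f1,a3)→signed(a3,f1) ✓  (o3,f3,a3)→signed(a3,f3) ✓  (o4,f1,a5)→signed(a5,f1) ✓  (o4,f2,a2)→signed(a2,f2) ✓  (o4,f2,a5)→signed(a5,f2) ✓  (o4,f3,a1)→signed(a1,f3) ✓  (o4,f3,a4)→signed(a4,f3) ✓
Counterexample: (o3,f1,a1) — signed(a1,f1) does not hold.

False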